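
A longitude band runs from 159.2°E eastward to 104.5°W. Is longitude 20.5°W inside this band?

No

Band width going east from +159.2° to -104.5°: ((-104.5 − 159.2) mod 360) = 96.3°.
Offset of -20.5° east of the west edge: ((-20.5 − 159.2) mod 360) = 180.3°.
180.3° > 96.3° ⇒ outside.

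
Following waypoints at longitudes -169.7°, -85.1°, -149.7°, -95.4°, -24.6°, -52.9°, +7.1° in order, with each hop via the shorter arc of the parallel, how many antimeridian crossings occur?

Leg 1: -169.7° → -85.1°, shortest Δλ = 84.6° (east) — does not cross 180°.
Leg 2: -85.1° → -149.7°, shortest Δλ = -64.6° (west) — does not cross 180°.
Leg 3: -149.7° → -95.4°, shortest Δλ = 54.3° (east) — does not cross 180°.
Leg 4: -95.4° → -24.6°, shortest Δλ = 70.8° (east) — does not cross 180°.
Leg 5: -24.6° → -52.9°, shortest Δλ = -28.3° (west) — does not cross 180°.
Leg 6: -52.9° → +7.1°, shortest Δλ = 60.0° (east) — does not cross 180°.
Total crossings: 0.

0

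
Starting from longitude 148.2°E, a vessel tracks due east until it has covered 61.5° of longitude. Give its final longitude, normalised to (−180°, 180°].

150.3°W

Start at +148.2°; shift +61.5° → +209.7°.
+209.7° lies outside (−180°, 180°]; subtract 360° → -150.3°.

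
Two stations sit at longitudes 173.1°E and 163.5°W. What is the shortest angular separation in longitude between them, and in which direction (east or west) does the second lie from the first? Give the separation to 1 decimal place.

Raw difference: -163.5 − 173.1 = -336.6°.
Normalise into (−180°, 180°]: -336.6° + 360° = 23.4°.
Positive ⇒ the second point lies to the east; separation 23.4°.

23.4° east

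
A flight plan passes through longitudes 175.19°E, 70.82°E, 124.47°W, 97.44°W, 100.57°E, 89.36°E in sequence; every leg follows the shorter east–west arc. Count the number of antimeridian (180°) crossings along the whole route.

Leg 1: +175.19° → +70.82°, shortest Δλ = -104.37° (west) — does not cross 180°.
Leg 2: +70.82° → -124.47°, shortest Δλ = 164.71° (east) — crosses 180°.
Leg 3: -124.47° → -97.44°, shortest Δλ = 27.03° (east) — does not cross 180°.
Leg 4: -97.44° → +100.57°, shortest Δλ = -161.99° (west) — crosses 180°.
Leg 5: +100.57° → +89.36°, shortest Δλ = -11.21° (west) — does not cross 180°.
Total crossings: 2.

2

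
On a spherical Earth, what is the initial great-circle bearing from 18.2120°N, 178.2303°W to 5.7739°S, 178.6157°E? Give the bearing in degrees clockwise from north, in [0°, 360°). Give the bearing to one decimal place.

Δλ = 178.6157 − -178.2303 = 356.8460°; wrapped into (−180°, 180°]: -3.1540°.
θ = atan2( sin Δλ · cos φ₂ , cos φ₁ · sin φ₂ − sin φ₁ · cos φ₂ · cos Δλ )
  = atan2(-0.05474, -0.40604) = -172.322° → normalised to [0°, 360°): 187.678°.

187.7°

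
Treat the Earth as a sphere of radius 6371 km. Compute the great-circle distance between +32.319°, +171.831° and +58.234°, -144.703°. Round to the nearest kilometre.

Δλ = -144.703 − 171.831 = -316.534°; wrapped into (−180°, 180°]: 43.466°.
Δφ = 58.234 − 32.319 = 25.915°.
a = sin²(Δφ/2) + cos φ₁ · cos φ₂ · sin²(Δλ/2) = 0.111277.
c = 2·atan2(√a, √(1−a)) = 0.68020 rad → d = 6371·c ≈ 4333.57 km.

4334 km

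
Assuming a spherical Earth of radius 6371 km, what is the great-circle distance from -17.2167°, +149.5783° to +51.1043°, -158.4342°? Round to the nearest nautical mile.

Δλ = -158.4342 − 149.5783 = -308.0125°; wrapped into (−180°, 180°]: 51.9875°.
Δφ = 51.1043 − -17.2167 = 68.3210°.
a = sin²(Δφ/2) + cos φ₁ · cos φ₂ · sin²(Δλ/2) = 0.430503.
c = 2·atan2(√a, √(1−a)) = 1.43135 rad → d = 6371·c ≈ 9119.13 km ≈ 4923.94 nmi.

4924 nmi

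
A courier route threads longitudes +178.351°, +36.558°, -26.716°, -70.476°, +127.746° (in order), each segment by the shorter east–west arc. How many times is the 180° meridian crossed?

Leg 1: +178.351° → +36.558°, shortest Δλ = -141.793° (west) — does not cross 180°.
Leg 2: +36.558° → -26.716°, shortest Δλ = -63.274° (west) — does not cross 180°.
Leg 3: -26.716° → -70.476°, shortest Δλ = -43.76° (west) — does not cross 180°.
Leg 4: -70.476° → +127.746°, shortest Δλ = -161.778° (west) — crosses 180°.
Total crossings: 1.

1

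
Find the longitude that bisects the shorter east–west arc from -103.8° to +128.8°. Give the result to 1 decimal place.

-167.5°

Signed shortest Δλ from -103.8° to +128.8° is -127.4°.
Midpoint longitude = -103.8° + (-127.4°)/2 = -103.8° − 63.7° = -167.5°.
(The naïve average (-103.8 + +128.8)/2 = 12.5° is on the wrong side of the globe.)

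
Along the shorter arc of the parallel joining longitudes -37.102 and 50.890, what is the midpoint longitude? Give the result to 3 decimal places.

+6.894°

Signed shortest Δλ from -37.102° to +50.890° is +87.992°.
Midpoint longitude = -37.102° + (+87.992°)/2 = -37.102° + 43.996° = +6.894°.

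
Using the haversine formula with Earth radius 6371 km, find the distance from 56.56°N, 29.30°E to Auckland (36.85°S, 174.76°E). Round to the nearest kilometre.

Δλ = 174.76 − 29.30 = 145.46°.
Δφ = -36.85 − 56.56 = -93.41°.
a = sin²(Δφ/2) + cos φ₁ · cos φ₂ · sin²(Δλ/2) = 0.931841.
c = 2·atan2(√a, √(1−a)) = 2.61333 rad → d = 6371·c ≈ 16649.51 km.

16650 km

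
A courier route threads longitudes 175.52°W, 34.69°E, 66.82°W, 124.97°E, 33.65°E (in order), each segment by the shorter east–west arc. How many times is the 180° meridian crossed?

Leg 1: -175.52° → +34.69°, shortest Δλ = -149.79° (west) — crosses 180°.
Leg 2: +34.69° → -66.82°, shortest Δλ = -101.51° (west) — does not cross 180°.
Leg 3: -66.82° → +124.97°, shortest Δλ = -168.21° (west) — crosses 180°.
Leg 4: +124.97° → +33.65°, shortest Δλ = -91.32° (west) — does not cross 180°.
Total crossings: 2.

2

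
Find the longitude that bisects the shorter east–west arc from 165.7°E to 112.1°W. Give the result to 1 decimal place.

Signed shortest Δλ from +165.7° to -112.1° is +82.2°.
Midpoint longitude = +165.7° + (+82.2°)/2 = +165.7° + 41.1° = +206.8°.
Normalise into (−180°, 180°]: -153.2°.
(The naïve average (+165.7 + -112.1)/2 = 26.8° is on the wrong side of the globe.)

153.2°W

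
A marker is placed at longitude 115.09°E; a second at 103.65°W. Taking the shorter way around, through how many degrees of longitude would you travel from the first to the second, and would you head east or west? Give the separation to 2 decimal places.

141.26° east

Raw difference: -103.65 − 115.09 = -218.74°.
Normalise into (−180°, 180°]: -218.74° + 360° = 141.26°.
Positive ⇒ the second point lies to the east; separation 141.26°.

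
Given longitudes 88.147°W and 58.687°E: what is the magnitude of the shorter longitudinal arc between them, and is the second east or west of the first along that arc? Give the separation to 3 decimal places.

Raw difference: 58.687 − -88.147 = 146.834°.
Normalise into (−180°, 180°]: 146.834° stays 146.834°.
Positive ⇒ the second point lies to the east; separation 146.834°.

146.834° east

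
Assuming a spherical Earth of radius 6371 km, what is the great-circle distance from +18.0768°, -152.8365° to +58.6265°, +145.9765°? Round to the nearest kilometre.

6646 km

Δλ = 145.9765 − -152.8365 = 298.8130°; wrapped into (−180°, 180°]: -61.1870°.
Δφ = 58.6265 − 18.0768 = 40.5497°.
a = sin²(Δφ/2) + cos φ₁ · cos φ₂ · sin²(Δλ/2) = 0.248274.
c = 2·atan2(√a, √(1−a)) = 1.04321 rad → d = 6371·c ≈ 6646.28 km.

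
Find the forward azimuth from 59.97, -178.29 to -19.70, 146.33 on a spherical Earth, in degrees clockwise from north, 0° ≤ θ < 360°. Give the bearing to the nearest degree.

Δλ = 146.33 − -178.29 = 324.62°; wrapped into (−180°, 180°]: -35.38°.
θ = atan2( sin Δλ · cos φ₂ , cos φ₁ · sin φ₂ − sin φ₁ · cos φ₂ · cos Δλ )
  = atan2(-0.54511, -0.83327) = -146.808° → normalised to [0°, 360°): 213.192°.

213°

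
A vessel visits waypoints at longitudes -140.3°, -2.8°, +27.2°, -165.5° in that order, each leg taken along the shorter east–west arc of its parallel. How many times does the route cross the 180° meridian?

Leg 1: -140.3° → -2.8°, shortest Δλ = 137.5° (east) — does not cross 180°.
Leg 2: -2.8° → +27.2°, shortest Δλ = 30.0° (east) — does not cross 180°.
Leg 3: +27.2° → -165.5°, shortest Δλ = 167.3° (east) — crosses 180°.
Total crossings: 1.

1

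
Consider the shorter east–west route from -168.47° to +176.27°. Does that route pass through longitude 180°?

Yes

Naïve |176.27 − -168.47| = 344.74° > 180°, so the shorter arc goes the other way round — across 180°.
Signed shortest Δλ = ((176.27 − -168.47 + 180) mod 360) − 180 = -15.26°.
Going west by 15.26° from -168.47° passes through 180° before reaching +176.27°.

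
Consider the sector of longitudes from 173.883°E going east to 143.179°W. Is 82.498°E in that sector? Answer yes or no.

No

Band width going east from +173.883° to -143.179°: ((-143.179 − 173.883) mod 360) = 42.938°.
Offset of +82.498° east of the west edge: ((82.498 − 173.883) mod 360) = 268.615°.
268.615° > 42.938° ⇒ outside.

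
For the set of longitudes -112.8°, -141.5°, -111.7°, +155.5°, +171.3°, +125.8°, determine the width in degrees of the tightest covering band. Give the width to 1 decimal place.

Sort the longitudes: -141.5°, -112.8°, -111.7°, +125.8°, +155.5°, +171.3°.
Eastward gaps between consecutive values (wrapping around): 28.7°, 1.1°, 237.5°, 29.7°, 15.8°, 47.2°.
Largest gap = 237.5° ⇒ minimal covering band is its complement: 360° − 237.5° = 122.5°.
Band runs from +125.8° eastward to -111.7°, crossing the antimeridian.

122.5°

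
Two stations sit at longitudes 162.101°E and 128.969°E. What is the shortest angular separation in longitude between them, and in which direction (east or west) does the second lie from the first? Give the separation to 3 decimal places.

33.132° west

Raw difference: 128.969 − 162.101 = -33.132°.
Normalise into (−180°, 180°]: -33.132° stays -33.132°.
Negative ⇒ the second point lies to the west; separation 33.132°.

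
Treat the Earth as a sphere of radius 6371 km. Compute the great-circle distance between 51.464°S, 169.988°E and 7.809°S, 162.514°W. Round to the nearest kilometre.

Δλ = -162.514 − 169.988 = -332.502°; wrapped into (−180°, 180°]: 27.498°.
Δφ = -7.809 − -51.464 = 43.655°.
a = sin²(Δφ/2) + cos φ₁ · cos φ₂ · sin²(Δλ/2) = 0.173110.
c = 2·atan2(√a, √(1−a)) = 0.85823 rad → d = 6371·c ≈ 5467.77 km.

5468 km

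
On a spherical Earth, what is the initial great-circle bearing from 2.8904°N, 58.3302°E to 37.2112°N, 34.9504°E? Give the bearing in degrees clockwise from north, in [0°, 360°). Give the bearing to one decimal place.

Δλ = 34.9504 − 58.3302 = -23.3798°.
θ = atan2( sin Δλ · cos φ₂ , cos φ₁ · sin φ₂ − sin φ₁ · cos φ₂ · cos Δλ )
  = atan2(-0.31604, 0.56712) = -29.129° → normalised to [0°, 360°): 330.871°.

330.9°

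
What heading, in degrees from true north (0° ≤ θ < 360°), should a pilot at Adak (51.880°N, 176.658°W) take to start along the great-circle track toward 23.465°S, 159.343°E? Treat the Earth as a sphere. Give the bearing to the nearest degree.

Δλ = 159.343 − -176.658 = 336.001°; wrapped into (−180°, 180°]: -23.999°.
θ = atan2( sin Δλ · cos φ₂ , cos φ₁ · sin φ₂ − sin φ₁ · cos φ₂ · cos Δλ )
  = atan2(-0.37309, -0.90508) = -157.598° → normalised to [0°, 360°): 202.402°.

202°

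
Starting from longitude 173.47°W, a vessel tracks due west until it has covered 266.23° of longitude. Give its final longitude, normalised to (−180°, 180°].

Start at -173.47°; shift −266.23° → -439.70°.
-439.70° lies outside (−180°, 180°]; add 360° → -79.70°.

79.70°W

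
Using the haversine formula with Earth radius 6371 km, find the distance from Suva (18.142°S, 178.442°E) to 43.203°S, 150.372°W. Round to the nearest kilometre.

4038 km

Δλ = -150.372 − 178.442 = -328.814°; wrapped into (−180°, 180°]: 31.186°.
Δφ = -43.203 − -18.142 = -25.061°.
a = sin²(Δφ/2) + cos φ₁ · cos φ₂ · sin²(Δλ/2) = 0.097122.
c = 2·atan2(√a, √(1−a)) = 0.63384 rad → d = 6371·c ≈ 4038.23 km.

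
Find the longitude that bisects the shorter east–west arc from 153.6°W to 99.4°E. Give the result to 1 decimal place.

Signed shortest Δλ from -153.6° to +99.4° is -107.0°.
Midpoint longitude = -153.6° + (-107.0°)/2 = -153.6° − 53.5° = -207.1°.
Normalise into (−180°, 180°]: +152.9°.
(The naïve average (-153.6 + +99.4)/2 = -27.1° is on the wrong side of the globe.)

152.9°E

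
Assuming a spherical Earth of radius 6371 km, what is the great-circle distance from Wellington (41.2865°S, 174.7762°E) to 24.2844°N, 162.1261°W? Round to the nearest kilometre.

7670 km

Δλ = -162.1261 − 174.7762 = -336.9023°; wrapped into (−180°, 180°]: 23.0977°.
Δφ = 24.2844 − -41.2865 = 65.5709°.
a = sin²(Δφ/2) + cos φ₁ · cos φ₂ · sin²(Δλ/2) = 0.320670.
c = 2·atan2(√a, √(1−a)) = 1.20396 rad → d = 6371·c ≈ 7670.45 km.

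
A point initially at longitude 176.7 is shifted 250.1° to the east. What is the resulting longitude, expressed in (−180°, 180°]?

+66.8°

Start at +176.7°; shift +250.1° → +426.8°.
+426.8° lies outside (−180°, 180°]; subtract 360° → +66.8°.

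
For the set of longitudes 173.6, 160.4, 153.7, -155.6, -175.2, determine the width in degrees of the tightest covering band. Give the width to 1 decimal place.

50.7°

Sort the longitudes: -175.2°, -155.6°, +153.7°, +160.4°, +173.6°.
Eastward gaps between consecutive values (wrapping around): 19.6°, 309.3°, 6.7°, 13.2°, 11.2°.
Largest gap = 309.3° ⇒ minimal covering band is its complement: 360° − 309.3° = 50.7°.
Band runs from +153.7° eastward to -155.6°, crossing the antimeridian.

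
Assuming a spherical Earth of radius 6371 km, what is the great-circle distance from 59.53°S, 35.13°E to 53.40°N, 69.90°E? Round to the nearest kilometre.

12936 km

Δλ = 69.90 − 35.13 = 34.77°.
Δφ = 53.40 − -59.53 = 112.93°.
a = sin²(Δφ/2) + cos φ₁ · cos φ₂ · sin²(Δλ/2) = 0.721795.
c = 2·atan2(√a, √(1−a)) = 2.03040 rad → d = 6371·c ≈ 12935.65 km.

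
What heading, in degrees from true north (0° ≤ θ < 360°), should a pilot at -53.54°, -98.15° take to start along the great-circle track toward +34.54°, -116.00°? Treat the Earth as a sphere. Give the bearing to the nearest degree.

345°

Δλ = -116.00 − -98.15 = -17.85°.
θ = atan2( sin Δλ · cos φ₂ , cos φ₁ · sin φ₂ − sin φ₁ · cos φ₂ · cos Δλ )
  = atan2(-0.25249, 0.96755) = -14.626° → normalised to [0°, 360°): 345.374°.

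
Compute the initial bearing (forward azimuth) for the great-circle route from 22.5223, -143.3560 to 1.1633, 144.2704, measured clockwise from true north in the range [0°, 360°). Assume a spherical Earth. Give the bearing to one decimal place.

Δλ = 144.2704 − -143.3560 = 287.6264°; wrapped into (−180°, 180°]: -72.3736°.
θ = atan2( sin Δλ · cos φ₂ , cos φ₁ · sin φ₂ − sin φ₁ · cos φ₂ · cos Δλ )
  = atan2(-0.95285, -0.09721) = -95.825° → normalised to [0°, 360°): 264.175°.

264.2°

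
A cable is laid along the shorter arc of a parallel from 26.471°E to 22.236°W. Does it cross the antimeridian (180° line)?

No

Signed shortest Δλ = ((-22.236 − 26.471 + 180) mod 360) − 180 = -48.707°.
Going west by 48.707° from +26.471° reaches -22.236° without touching 180°.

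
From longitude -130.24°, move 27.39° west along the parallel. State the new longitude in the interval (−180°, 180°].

-157.63°

Start at -130.24°; shift −27.39° → -157.63°.
-157.63° already lies in (−180°, 180°].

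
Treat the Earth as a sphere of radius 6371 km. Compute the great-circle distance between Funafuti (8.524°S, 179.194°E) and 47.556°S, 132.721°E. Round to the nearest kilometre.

Δλ = 132.721 − 179.194 = -46.473°.
Δφ = -47.556 − -8.524 = -39.032°.
a = sin²(Δφ/2) + cos φ₁ · cos φ₂ · sin²(Δλ/2) = 0.215487.
c = 2·atan2(√a, √(1−a)) = 0.96548 rad → d = 6371·c ≈ 6151.05 km.

6151 km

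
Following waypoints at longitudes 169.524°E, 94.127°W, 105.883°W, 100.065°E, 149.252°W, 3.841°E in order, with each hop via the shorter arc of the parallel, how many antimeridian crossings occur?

3

Leg 1: +169.524° → -94.127°, shortest Δλ = 96.349° (east) — crosses 180°.
Leg 2: -94.127° → -105.883°, shortest Δλ = -11.756° (west) — does not cross 180°.
Leg 3: -105.883° → +100.065°, shortest Δλ = -154.052° (west) — crosses 180°.
Leg 4: +100.065° → -149.252°, shortest Δλ = 110.683° (east) — crosses 180°.
Leg 5: -149.252° → +3.841°, shortest Δλ = 153.093° (east) — does not cross 180°.
Total crossings: 3.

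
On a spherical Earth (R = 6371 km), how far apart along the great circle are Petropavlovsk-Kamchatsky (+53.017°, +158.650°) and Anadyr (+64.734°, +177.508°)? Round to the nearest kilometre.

Δλ = 177.508 − 158.650 = 18.858°.
Δφ = 64.734 − 53.017 = 11.717°.
a = sin²(Δφ/2) + cos φ₁ · cos φ₂ · sin²(Δλ/2) = 0.017310.
c = 2·atan2(√a, √(1−a)) = 0.26390 rad → d = 6371·c ≈ 1681.31 km.

1681 km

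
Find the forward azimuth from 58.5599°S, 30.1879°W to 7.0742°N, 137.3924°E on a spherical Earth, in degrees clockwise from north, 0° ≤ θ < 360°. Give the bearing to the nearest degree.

Δλ = 137.3924 − -30.1879 = 167.5803°.
θ = atan2( sin Δλ · cos φ₂ , cos φ₁ · sin φ₂ − sin φ₁ · cos φ₂ · cos Δλ )
  = atan2(0.21343, -0.76264) = 164.365° → normalised to [0°, 360°): 164.365°.

164°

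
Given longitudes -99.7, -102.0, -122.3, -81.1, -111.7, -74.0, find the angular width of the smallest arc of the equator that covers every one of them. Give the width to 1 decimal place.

Sort the longitudes: -122.3°, -111.7°, -102.0°, -99.7°, -81.1°, -74.0°.
Eastward gaps between consecutive values (wrapping around): 10.6°, 9.7°, 2.3°, 18.6°, 7.1°, 311.7°.
Largest gap = 311.7° ⇒ minimal covering band is its complement: 360° − 311.7° = 48.3°.
Band runs from -122.3° eastward to -74.0°.

48.3°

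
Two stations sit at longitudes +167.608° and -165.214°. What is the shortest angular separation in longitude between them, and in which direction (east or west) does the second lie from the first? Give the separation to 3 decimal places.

27.178° east

Raw difference: -165.214 − 167.608 = -332.822°.
Normalise into (−180°, 180°]: -332.822° + 360° = 27.178°.
Positive ⇒ the second point lies to the east; separation 27.178°.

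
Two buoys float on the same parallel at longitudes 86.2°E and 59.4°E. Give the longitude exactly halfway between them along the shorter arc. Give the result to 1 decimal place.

72.8°E

Signed shortest Δλ from +86.2° to +59.4° is -26.8°.
Midpoint longitude = +86.2° + (-26.8°)/2 = +86.2° − 13.4° = +72.8°.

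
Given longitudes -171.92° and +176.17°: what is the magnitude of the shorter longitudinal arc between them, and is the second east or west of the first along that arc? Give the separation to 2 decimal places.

11.91° west

Raw difference: 176.17 − -171.92 = 348.09°.
Normalise into (−180°, 180°]: 348.09° − 360° = -11.91°.
Negative ⇒ the second point lies to the west; separation 11.91°.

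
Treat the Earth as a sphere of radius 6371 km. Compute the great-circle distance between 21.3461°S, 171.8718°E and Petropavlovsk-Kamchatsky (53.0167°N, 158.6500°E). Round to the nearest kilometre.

8367 km

Δλ = 158.6500 − 171.8718 = -13.2218°.
Δφ = 53.0167 − -21.3461 = 74.3628°.
a = sin²(Δφ/2) + cos φ₁ · cos φ₂ · sin²(Δλ/2) = 0.372654.
c = 2·atan2(√a, √(1−a)) = 1.31327 rad → d = 6371·c ≈ 8366.82 km.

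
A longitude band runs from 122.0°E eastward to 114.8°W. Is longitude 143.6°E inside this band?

Yes

Band width going east from +122.0° to -114.8°: ((-114.8 − 122.0) mod 360) = 123.2°.
Offset of +143.6° east of the west edge: ((143.6 − 122.0) mod 360) = 21.6°.
21.6° ≤ 123.2° ⇒ inside.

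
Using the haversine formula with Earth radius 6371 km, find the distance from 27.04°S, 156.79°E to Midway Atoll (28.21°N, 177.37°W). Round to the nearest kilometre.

6734 km

Δλ = -177.37 − 156.79 = -334.16°; wrapped into (−180°, 180°]: 25.84°.
Δφ = 28.21 − -27.04 = 55.25°.
a = sin²(Δφ/2) + cos φ₁ · cos φ₂ · sin²(Δλ/2) = 0.254241.
c = 2·atan2(√a, √(1−a)) = 1.05696 rad → d = 6371·c ≈ 6733.91 km.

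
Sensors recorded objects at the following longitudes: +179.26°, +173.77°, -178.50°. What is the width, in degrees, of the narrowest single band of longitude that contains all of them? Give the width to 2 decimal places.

Sort the longitudes: -178.50°, +173.77°, +179.26°.
Eastward gaps between consecutive values (wrapping around): 352.27°, 5.49°, 2.24°.
Largest gap = 352.27° ⇒ minimal covering band is its complement: 360° − 352.27° = 7.73°.
Band runs from +173.77° eastward to -178.50°, crossing the antimeridian.

7.73°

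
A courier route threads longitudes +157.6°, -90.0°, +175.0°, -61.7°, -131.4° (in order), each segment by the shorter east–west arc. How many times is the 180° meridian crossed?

3

Leg 1: +157.6° → -90.0°, shortest Δλ = 112.4° (east) — crosses 180°.
Leg 2: -90.0° → +175.0°, shortest Δλ = -95.0° (west) — crosses 180°.
Leg 3: +175.0° → -61.7°, shortest Δλ = 123.3° (east) — crosses 180°.
Leg 4: -61.7° → -131.4°, shortest Δλ = -69.7° (west) — does not cross 180°.
Total crossings: 3.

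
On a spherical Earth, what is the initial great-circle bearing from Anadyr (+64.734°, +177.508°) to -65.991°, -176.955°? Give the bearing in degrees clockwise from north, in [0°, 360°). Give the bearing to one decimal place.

Δλ = -176.955 − 177.508 = -354.463°; wrapped into (−180°, 180°]: 5.537°.
θ = atan2( sin Δλ · cos φ₂ , cos φ₁ · sin φ₂ − sin φ₁ · cos φ₂ · cos Δλ )
  = atan2(0.03926, -0.75613) = 177.028° → normalised to [0°, 360°): 177.028°.

177.0°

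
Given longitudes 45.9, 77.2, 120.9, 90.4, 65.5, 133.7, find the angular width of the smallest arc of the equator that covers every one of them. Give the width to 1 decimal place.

Sort the longitudes: +45.9°, +65.5°, +77.2°, +90.4°, +120.9°, +133.7°.
Eastward gaps between consecutive values (wrapping around): 19.6°, 11.7°, 13.2°, 30.5°, 12.8°, 272.2°.
Largest gap = 272.2° ⇒ minimal covering band is its complement: 360° − 272.2° = 87.8°.
Band runs from +45.9° eastward to +133.7°.

87.8°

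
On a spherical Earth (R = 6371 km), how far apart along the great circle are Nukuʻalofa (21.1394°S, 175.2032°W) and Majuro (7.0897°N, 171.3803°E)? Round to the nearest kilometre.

Δλ = 171.3803 − -175.2032 = 346.5835°; wrapped into (−180°, 180°]: -13.4165°.
Δφ = 7.0897 − -21.1394 = 28.2291°.
a = sin²(Δφ/2) + cos φ₁ · cos φ₂ · sin²(Δλ/2) = 0.072098.
c = 2·atan2(√a, √(1−a)) = 0.54369 rad → d = 6371·c ≈ 3463.87 km.

3464 km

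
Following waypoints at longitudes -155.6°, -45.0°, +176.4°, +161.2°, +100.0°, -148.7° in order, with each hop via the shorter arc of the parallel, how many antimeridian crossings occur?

Leg 1: -155.6° → -45.0°, shortest Δλ = 110.6° (east) — does not cross 180°.
Leg 2: -45.0° → +176.4°, shortest Δλ = -138.6° (west) — crosses 180°.
Leg 3: +176.4° → +161.2°, shortest Δλ = -15.2° (west) — does not cross 180°.
Leg 4: +161.2° → +100.0°, shortest Δλ = -61.2° (west) — does not cross 180°.
Leg 5: +100.0° → -148.7°, shortest Δλ = 111.3° (east) — crosses 180°.
Total crossings: 2.

2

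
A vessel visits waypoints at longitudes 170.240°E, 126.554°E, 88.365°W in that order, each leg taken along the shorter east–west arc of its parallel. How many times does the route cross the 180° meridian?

1

Leg 1: +170.240° → +126.554°, shortest Δλ = -43.686° (west) — does not cross 180°.
Leg 2: +126.554° → -88.365°, shortest Δλ = 145.081° (east) — crosses 180°.
Total crossings: 1.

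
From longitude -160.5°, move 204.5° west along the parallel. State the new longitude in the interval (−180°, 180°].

Start at -160.5°; shift −204.5° → -365.0°.
-365.0° lies outside (−180°, 180°]; add 360° → -5.0°.

-5.0°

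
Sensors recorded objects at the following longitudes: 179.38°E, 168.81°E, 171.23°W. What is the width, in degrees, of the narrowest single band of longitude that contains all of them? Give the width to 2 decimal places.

19.96°

Sort the longitudes: -171.23°, +168.81°, +179.38°.
Eastward gaps between consecutive values (wrapping around): 340.04°, 10.57°, 9.39°.
Largest gap = 340.04° ⇒ minimal covering band is its complement: 360° − 340.04° = 19.96°.
Band runs from +168.81° eastward to -171.23°, crossing the antimeridian.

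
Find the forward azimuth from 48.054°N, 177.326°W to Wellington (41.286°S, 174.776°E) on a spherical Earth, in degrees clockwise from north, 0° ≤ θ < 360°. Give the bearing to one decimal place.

Δλ = 174.776 − -177.326 = 352.102°; wrapped into (−180°, 180°]: -7.898°.
θ = atan2( sin Δλ · cos φ₂ , cos φ₁ · sin φ₂ − sin φ₁ · cos φ₂ · cos Δλ )
  = atan2(-0.10325, -0.99463) = -174.073° → normalised to [0°, 360°): 185.927°.

185.9°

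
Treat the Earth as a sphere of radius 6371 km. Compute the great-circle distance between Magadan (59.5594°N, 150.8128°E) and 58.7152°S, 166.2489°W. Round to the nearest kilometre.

Δλ = -166.2489 − 150.8128 = -317.0617°; wrapped into (−180°, 180°]: 42.9383°.
Δφ = -58.7152 − 59.5594 = -118.2746°.
a = sin²(Δφ/2) + cos φ₁ · cos φ₂ · sin²(Δλ/2) = 0.772092.
c = 2·atan2(√a, √(1−a)) = 2.14621 rad → d = 6371·c ≈ 13673.53 km.

13674 km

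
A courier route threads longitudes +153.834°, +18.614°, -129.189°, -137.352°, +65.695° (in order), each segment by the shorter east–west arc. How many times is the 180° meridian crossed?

1

Leg 1: +153.834° → +18.614°, shortest Δλ = -135.22° (west) — does not cross 180°.
Leg 2: +18.614° → -129.189°, shortest Δλ = -147.803° (west) — does not cross 180°.
Leg 3: -129.189° → -137.352°, shortest Δλ = -8.163° (west) — does not cross 180°.
Leg 4: -137.352° → +65.695°, shortest Δλ = -156.953° (west) — crosses 180°.
Total crossings: 1.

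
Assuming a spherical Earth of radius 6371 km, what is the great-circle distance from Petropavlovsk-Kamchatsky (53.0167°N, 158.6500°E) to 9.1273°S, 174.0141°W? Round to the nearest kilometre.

Δλ = -174.0141 − 158.6500 = -332.6641°; wrapped into (−180°, 180°]: 27.3359°.
Δφ = -9.1273 − 53.0167 = -62.1440°.
a = sin²(Δφ/2) + cos φ₁ · cos φ₂ · sin²(Δλ/2) = 0.299539.
c = 2·atan2(√a, √(1−a)) = 1.15827 rad → d = 6371·c ≈ 7379.35 km.

7379 km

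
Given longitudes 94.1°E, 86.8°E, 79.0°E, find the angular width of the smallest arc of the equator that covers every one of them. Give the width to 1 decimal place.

15.1°

Sort the longitudes: +79.0°, +86.8°, +94.1°.
Eastward gaps between consecutive values (wrapping around): 7.8°, 7.3°, 344.9°.
Largest gap = 344.9° ⇒ minimal covering band is its complement: 360° − 344.9° = 15.1°.
Band runs from +79.0° eastward to +94.1°.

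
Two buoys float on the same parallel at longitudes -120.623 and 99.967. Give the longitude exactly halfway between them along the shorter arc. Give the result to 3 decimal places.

Signed shortest Δλ from -120.623° to +99.967° is -139.410°.
Midpoint longitude = -120.623° + (-139.410°)/2 = -120.623° − 69.705° = -190.328°.
Normalise into (−180°, 180°]: +169.672°.
(The naïve average (-120.623 + +99.967)/2 = -10.328° is on the wrong side of the globe.)

+169.672°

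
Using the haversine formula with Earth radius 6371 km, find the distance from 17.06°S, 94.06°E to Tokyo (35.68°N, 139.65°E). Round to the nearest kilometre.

Δλ = 139.65 − 94.06 = 45.59°.
Δφ = 35.68 − -17.06 = 52.74°.
a = sin²(Δφ/2) + cos φ₁ · cos φ₂ · sin²(Δλ/2) = 0.313848.
c = 2·atan2(√a, √(1−a)) = 1.18931 rad → d = 6371·c ≈ 7577.06 km.

7577 km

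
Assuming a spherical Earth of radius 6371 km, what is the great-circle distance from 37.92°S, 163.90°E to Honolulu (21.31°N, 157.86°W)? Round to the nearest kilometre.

7703 km

Δλ = -157.86 − 163.90 = -321.76°; wrapped into (−180°, 180°]: 38.24°.
Δφ = 21.31 − -37.92 = 59.23°.
a = sin²(Δφ/2) + cos φ₁ · cos φ₂ · sin²(Δλ/2) = 0.323053.
c = 2·atan2(√a, √(1−a)) = 1.20906 rad → d = 6371·c ≈ 7702.95 km.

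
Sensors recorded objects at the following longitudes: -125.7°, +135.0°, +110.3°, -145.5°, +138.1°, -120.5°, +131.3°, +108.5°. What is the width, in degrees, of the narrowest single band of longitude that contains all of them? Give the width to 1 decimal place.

Sort the longitudes: -145.5°, -125.7°, -120.5°, +108.5°, +110.3°, +131.3°, +135.0°, +138.1°.
Eastward gaps between consecutive values (wrapping around): 19.8°, 5.2°, 229.0°, 1.8°, 21.0°, 3.7°, 3.1°, 76.4°.
Largest gap = 229.0° ⇒ minimal covering band is its complement: 360° − 229.0° = 131.0°.
Band runs from +108.5° eastward to -120.5°, crossing the antimeridian.

131.0°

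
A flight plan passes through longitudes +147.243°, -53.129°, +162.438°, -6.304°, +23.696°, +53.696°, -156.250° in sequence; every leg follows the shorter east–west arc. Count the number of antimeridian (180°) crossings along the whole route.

3

Leg 1: +147.243° → -53.129°, shortest Δλ = 159.628° (east) — crosses 180°.
Leg 2: -53.129° → +162.438°, shortest Δλ = -144.433° (west) — crosses 180°.
Leg 3: +162.438° → -6.304°, shortest Δλ = -168.742° (west) — does not cross 180°.
Leg 4: -6.304° → +23.696°, shortest Δλ = 30.0° (east) — does not cross 180°.
Leg 5: +23.696° → +53.696°, shortest Δλ = 30.0° (east) — does not cross 180°.
Leg 6: +53.696° → -156.250°, shortest Δλ = 150.054° (east) — crosses 180°.
Total crossings: 3.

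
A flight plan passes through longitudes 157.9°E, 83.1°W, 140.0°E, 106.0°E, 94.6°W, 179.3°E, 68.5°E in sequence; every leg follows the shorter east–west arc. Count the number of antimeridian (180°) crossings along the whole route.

Leg 1: +157.9° → -83.1°, shortest Δλ = 119.0° (east) — crosses 180°.
Leg 2: -83.1° → +140.0°, shortest Δλ = -136.9° (west) — crosses 180°.
Leg 3: +140.0° → +106.0°, shortest Δλ = -34.0° (west) — does not cross 180°.
Leg 4: +106.0° → -94.6°, shortest Δλ = 159.4° (east) — crosses 180°.
Leg 5: -94.6° → +179.3°, shortest Δλ = -86.1° (west) — crosses 180°.
Leg 6: +179.3° → +68.5°, shortest Δλ = -110.8° (west) — does not cross 180°.
Total crossings: 4.

4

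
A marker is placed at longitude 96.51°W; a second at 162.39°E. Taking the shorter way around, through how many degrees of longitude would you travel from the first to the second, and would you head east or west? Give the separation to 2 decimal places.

101.10° west

Raw difference: 162.39 − -96.51 = 258.9°.
Normalise into (−180°, 180°]: 258.9° − 360° = -101.1°.
Negative ⇒ the second point lies to the west; separation 101.10°.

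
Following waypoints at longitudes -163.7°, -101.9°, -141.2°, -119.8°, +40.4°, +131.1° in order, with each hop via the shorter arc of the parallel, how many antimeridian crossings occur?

Leg 1: -163.7° → -101.9°, shortest Δλ = 61.8° (east) — does not cross 180°.
Leg 2: -101.9° → -141.2°, shortest Δλ = -39.3° (west) — does not cross 180°.
Leg 3: -141.2° → -119.8°, shortest Δλ = 21.4° (east) — does not cross 180°.
Leg 4: -119.8° → +40.4°, shortest Δλ = 160.2° (east) — does not cross 180°.
Leg 5: +40.4° → +131.1°, shortest Δλ = 90.7° (east) — does not cross 180°.
Total crossings: 0.

0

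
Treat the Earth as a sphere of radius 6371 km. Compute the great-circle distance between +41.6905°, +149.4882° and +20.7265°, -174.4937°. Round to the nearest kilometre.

Δλ = -174.4937 − 149.4882 = -323.9819°; wrapped into (−180°, 180°]: 36.0181°.
Δφ = 20.7265 − 41.6905 = -20.9640°.
a = sin²(Δφ/2) + cos φ₁ · cos φ₂ · sin²(Δλ/2) = 0.099855.
c = 2·atan2(√a, √(1−a)) = 0.64302 rad → d = 6371·c ≈ 4096.67 km.

4097 km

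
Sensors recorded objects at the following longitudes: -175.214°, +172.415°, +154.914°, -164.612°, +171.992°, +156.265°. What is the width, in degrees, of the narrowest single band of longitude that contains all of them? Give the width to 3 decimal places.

40.474°

Sort the longitudes: -175.214°, -164.612°, +154.914°, +156.265°, +171.992°, +172.415°.
Eastward gaps between consecutive values (wrapping around): 10.602°, 319.526°, 1.351°, 15.727°, 0.423°, 12.371°.
Largest gap = 319.526° ⇒ minimal covering band is its complement: 360° − 319.526° = 40.474°.
Band runs from +154.914° eastward to -164.612°, crossing the antimeridian.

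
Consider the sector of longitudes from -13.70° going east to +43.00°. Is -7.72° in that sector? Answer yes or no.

Band width going east from -13.70° to +43.00°: ((43.00 − -13.70) mod 360) = 56.70°.
Offset of -7.72° east of the west edge: ((-7.72 − -13.70) mod 360) = 5.98°.
5.98° ≤ 56.70° ⇒ inside.

Yes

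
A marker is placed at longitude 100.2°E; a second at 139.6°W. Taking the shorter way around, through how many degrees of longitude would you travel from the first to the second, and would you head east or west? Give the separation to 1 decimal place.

Raw difference: -139.6 − 100.2 = -239.8°.
Normalise into (−180°, 180°]: -239.8° + 360° = 120.2°.
Positive ⇒ the second point lies to the east; separation 120.2°.

120.2° east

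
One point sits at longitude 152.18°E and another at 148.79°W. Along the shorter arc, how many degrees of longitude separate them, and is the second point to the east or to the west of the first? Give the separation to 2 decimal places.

Raw difference: -148.79 − 152.18 = -300.97°.
Normalise into (−180°, 180°]: -300.97° + 360° = 59.03°.
Positive ⇒ the second point lies to the east; separation 59.03°.

59.03° east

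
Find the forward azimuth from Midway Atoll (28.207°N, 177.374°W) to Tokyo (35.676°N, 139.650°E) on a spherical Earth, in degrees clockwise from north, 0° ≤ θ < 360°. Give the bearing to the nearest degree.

293°

Δλ = 139.650 − -177.374 = 317.024°; wrapped into (−180°, 180°]: -42.976°.
θ = atan2( sin Δλ · cos φ₂ , cos φ₁ · sin φ₂ − sin φ₁ · cos φ₂ · cos Δλ )
  = atan2(-0.55376, 0.23303) = -67.178° → normalised to [0°, 360°): 292.822°.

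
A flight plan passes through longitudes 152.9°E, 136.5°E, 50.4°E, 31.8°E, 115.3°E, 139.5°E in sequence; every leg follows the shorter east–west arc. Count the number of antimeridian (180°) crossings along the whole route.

0

Leg 1: +152.9° → +136.5°, shortest Δλ = -16.4° (west) — does not cross 180°.
Leg 2: +136.5° → +50.4°, shortest Δλ = -86.1° (west) — does not cross 180°.
Leg 3: +50.4° → +31.8°, shortest Δλ = -18.6° (west) — does not cross 180°.
Leg 4: +31.8° → +115.3°, shortest Δλ = 83.5° (east) — does not cross 180°.
Leg 5: +115.3° → +139.5°, shortest Δλ = 24.2° (east) — does not cross 180°.
Total crossings: 0.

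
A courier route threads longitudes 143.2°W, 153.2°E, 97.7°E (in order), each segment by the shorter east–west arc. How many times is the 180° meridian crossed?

1

Leg 1: -143.2° → +153.2°, shortest Δλ = -63.6° (west) — crosses 180°.
Leg 2: +153.2° → +97.7°, shortest Δλ = -55.5° (west) — does not cross 180°.
Total crossings: 1.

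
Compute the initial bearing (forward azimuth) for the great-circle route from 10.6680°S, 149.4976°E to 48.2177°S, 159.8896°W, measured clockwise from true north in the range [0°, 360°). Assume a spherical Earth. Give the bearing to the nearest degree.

142°

Δλ = -159.8896 − 149.4976 = -309.3872°; wrapped into (−180°, 180°]: 50.6128°.
θ = atan2( sin Δλ · cos φ₂ , cos φ₁ · sin φ₂ − sin φ₁ · cos φ₂ · cos Δλ )
  = atan2(0.51497, -0.65452) = 141.805° → normalised to [0°, 360°): 141.805°.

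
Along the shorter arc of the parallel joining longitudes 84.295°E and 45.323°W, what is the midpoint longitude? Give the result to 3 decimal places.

Signed shortest Δλ from +84.295° to -45.323° is -129.618°.
Midpoint longitude = +84.295° + (-129.618°)/2 = +84.295° − 64.809° = +19.486°.

19.486°E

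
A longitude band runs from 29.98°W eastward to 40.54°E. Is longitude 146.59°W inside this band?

Band width going east from -29.98° to +40.54°: ((40.54 − -29.98) mod 360) = 70.52°.
Offset of -146.59° east of the west edge: ((-146.59 − -29.98) mod 360) = 243.39°.
243.39° > 70.52° ⇒ outside.

No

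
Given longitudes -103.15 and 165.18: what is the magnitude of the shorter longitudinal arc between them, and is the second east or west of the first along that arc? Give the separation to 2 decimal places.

Raw difference: 165.18 − -103.15 = 268.33°.
Normalise into (−180°, 180°]: 268.33° − 360° = -91.67°.
Negative ⇒ the second point lies to the west; separation 91.67°.

91.67° west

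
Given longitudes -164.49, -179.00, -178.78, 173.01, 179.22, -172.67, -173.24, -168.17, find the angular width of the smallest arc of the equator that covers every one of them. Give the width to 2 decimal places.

Sort the longitudes: -179.00°, -178.78°, -173.24°, -172.67°, -168.17°, -164.49°, +173.01°, +179.22°.
Eastward gaps between consecutive values (wrapping around): 0.22°, 5.54°, 0.57°, 4.50°, 3.68°, 337.50°, 6.21°, 1.78°.
Largest gap = 337.50° ⇒ minimal covering band is its complement: 360° − 337.50° = 22.50°.
Band runs from +173.01° eastward to -164.49°, crossing the antimeridian.

22.50°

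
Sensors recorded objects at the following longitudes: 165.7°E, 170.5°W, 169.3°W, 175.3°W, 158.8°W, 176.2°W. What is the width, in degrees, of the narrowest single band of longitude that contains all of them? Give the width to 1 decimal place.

Sort the longitudes: -176.2°, -175.3°, -170.5°, -169.3°, -158.8°, +165.7°.
Eastward gaps between consecutive values (wrapping around): 0.9°, 4.8°, 1.2°, 10.5°, 324.5°, 18.1°.
Largest gap = 324.5° ⇒ minimal covering band is its complement: 360° − 324.5° = 35.5°.
Band runs from +165.7° eastward to -158.8°, crossing the antimeridian.

35.5°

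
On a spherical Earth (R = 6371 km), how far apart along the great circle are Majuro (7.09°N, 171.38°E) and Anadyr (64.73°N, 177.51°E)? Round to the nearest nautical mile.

3471 nmi

Δλ = 177.51 − 171.38 = 6.13°.
Δφ = 64.73 − 7.09 = 57.64°.
a = sin²(Δφ/2) + cos φ₁ · cos φ₂ · sin²(Δλ/2) = 0.233592.
c = 2·atan2(√a, √(1−a)) = 1.00887 rad → d = 6371·c ≈ 6427.53 km ≈ 3470.59 nmi.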